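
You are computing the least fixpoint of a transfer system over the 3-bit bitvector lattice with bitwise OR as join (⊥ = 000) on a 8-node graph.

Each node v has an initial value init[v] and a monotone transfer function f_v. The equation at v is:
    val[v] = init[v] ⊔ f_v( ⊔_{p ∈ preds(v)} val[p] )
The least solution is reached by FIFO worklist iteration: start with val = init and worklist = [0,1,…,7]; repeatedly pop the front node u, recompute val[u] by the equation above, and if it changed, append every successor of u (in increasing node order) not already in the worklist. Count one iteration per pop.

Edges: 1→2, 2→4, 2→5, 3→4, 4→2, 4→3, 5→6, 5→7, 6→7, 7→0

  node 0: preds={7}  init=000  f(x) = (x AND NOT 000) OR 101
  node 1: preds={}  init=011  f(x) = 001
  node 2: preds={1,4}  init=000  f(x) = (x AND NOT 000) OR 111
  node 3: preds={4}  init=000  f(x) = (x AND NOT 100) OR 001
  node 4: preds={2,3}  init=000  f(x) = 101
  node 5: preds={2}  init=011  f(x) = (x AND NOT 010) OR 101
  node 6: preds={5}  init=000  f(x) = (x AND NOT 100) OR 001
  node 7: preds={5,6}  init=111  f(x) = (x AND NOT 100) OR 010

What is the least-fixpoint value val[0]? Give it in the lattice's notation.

Worklist (10 pops):
  #1 pop 0: in=111 → 111 (was 000); enqueue []
  #2 pop 1: in=000 → 011 (no change)
  #3 pop 2: in=011 → 111 (was 000); enqueue []
  #4 pop 3: in=000 → 001 (was 000); enqueue []
  #5 pop 4: in=111 → 101 (was 000); enqueue [2,3]
  #6 pop 5: in=111 → 111 (was 011); enqueue []
  #7 pop 6: in=111 → 011 (was 000); enqueue []
  #8 pop 7: in=111 → 111 (no change)
  #9 pop 2: in=111 → 111 (no change)
  #10 pop 3: in=101 → 001 (no change)

Fixpoint:
  val[0] = 111
  val[1] = 011
  val[2] = 111
  val[3] = 001
  val[4] = 101
  val[5] = 111
  val[6] = 011
  val[7] = 111

111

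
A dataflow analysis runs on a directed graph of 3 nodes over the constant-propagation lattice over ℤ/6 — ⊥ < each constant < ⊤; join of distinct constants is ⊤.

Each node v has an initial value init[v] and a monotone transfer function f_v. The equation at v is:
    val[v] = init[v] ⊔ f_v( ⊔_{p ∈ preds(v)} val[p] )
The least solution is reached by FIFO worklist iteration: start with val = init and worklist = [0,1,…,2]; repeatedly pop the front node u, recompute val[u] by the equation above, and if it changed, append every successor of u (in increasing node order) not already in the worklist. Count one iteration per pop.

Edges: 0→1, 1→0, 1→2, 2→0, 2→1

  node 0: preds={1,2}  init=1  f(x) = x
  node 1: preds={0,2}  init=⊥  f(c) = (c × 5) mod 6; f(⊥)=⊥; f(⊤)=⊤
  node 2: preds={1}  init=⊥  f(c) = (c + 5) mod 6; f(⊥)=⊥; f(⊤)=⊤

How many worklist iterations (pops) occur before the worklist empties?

9

Worklist (9 pops):
  #1 pop 0: in=⊥ → 1 (no change)
  #2 pop 1: in=1 → 5 (was ⊥); enqueue [0]
  #3 pop 2: in=5 → 4 (was ⊥); enqueue [1]
  #4 pop 0: in=⊤ → ⊤ (was 1); enqueue []
  #5 pop 1: in=⊤ → ⊤ (was 5); enqueue [0,2]
  #6 pop 0: in=⊤ → ⊤ (no change)
  #7 pop 2: in=⊤ → ⊤ (was 4); enqueue [0,1]
  #8 pop 0: in=⊤ → ⊤ (no change)
  #9 pop 1: in=⊤ → ⊤ (no change)

Fixpoint:
  val[0] = ⊤
  val[1] = ⊤
  val[2] = ⊤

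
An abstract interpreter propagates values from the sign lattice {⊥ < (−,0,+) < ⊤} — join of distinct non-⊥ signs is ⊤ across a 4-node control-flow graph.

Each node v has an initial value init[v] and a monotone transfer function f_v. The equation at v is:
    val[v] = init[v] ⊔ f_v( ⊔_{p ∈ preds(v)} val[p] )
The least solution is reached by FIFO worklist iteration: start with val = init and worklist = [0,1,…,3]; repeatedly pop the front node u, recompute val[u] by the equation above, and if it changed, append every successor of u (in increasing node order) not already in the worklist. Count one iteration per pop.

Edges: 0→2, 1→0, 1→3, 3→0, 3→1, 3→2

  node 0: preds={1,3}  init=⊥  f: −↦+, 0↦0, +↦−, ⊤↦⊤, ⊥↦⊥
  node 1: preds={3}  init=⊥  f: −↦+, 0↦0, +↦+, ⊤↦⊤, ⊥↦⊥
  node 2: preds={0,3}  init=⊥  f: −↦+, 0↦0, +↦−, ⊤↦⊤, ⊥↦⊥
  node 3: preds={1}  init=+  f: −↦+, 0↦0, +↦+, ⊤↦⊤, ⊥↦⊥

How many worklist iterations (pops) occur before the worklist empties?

5

Worklist (5 pops):
  #1 pop 0: in=+ → − (was ⊥); enqueue []
  #2 pop 1: in=+ → + (was ⊥); enqueue [0]
  #3 pop 2: in=⊤ → ⊤ (was ⊥); enqueue []
  #4 pop 3: in=+ → + (no change)
  #5 pop 0: in=+ → − (no change)

Fixpoint:
  val[0] = −
  val[1] = +
  val[2] = ⊤
  val[3] = +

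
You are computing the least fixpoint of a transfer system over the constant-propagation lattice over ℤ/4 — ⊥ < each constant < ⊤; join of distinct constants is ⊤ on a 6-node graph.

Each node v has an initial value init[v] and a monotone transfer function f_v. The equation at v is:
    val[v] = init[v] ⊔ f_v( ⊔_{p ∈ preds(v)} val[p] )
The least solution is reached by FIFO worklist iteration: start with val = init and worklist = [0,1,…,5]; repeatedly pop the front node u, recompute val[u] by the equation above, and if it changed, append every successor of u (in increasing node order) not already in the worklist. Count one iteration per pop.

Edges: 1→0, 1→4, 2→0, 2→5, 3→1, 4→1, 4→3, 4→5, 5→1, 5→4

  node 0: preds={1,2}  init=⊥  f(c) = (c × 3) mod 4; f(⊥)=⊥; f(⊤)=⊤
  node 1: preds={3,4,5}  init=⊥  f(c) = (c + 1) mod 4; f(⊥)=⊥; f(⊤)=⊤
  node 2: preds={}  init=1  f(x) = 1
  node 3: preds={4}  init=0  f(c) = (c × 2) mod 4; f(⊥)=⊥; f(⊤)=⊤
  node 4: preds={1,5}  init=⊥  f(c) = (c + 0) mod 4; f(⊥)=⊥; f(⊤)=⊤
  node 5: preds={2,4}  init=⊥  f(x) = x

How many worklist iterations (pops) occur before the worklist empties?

16

Worklist (16 pops):
  #1 pop 0: in=1 → 3 (was ⊥); enqueue []
  #2 pop 1: in=0 → 1 (was ⊥); enqueue [0]
  #3 pop 2: in=⊥ → 1 (no change)
  #4 pop 3: in=⊥ → 0 (no change)
  #5 pop 4: in=1 → 1 (was ⊥); enqueue [1,3]
  #6 pop 5: in=1 → 1 (was ⊥); enqueue [4]
  #7 pop 0: in=1 → 3 (no change)
  #8 pop 1: in=⊤ → ⊤ (was 1); enqueue [0]
  #9 pop 3: in=1 → ⊤ (was 0); enqueue [1]
  #10 pop 4: in=⊤ → ⊤ (was 1); enqueue [3,5]
  #11 pop 0: in=⊤ → ⊤ (was 3); enqueue []
  #12 pop 1: in=⊤ → ⊤ (no change)
  #13 pop 3: in=⊤ → ⊤ (no change)
  #14 pop 5: in=⊤ → ⊤ (was 1); enqueue [1,4]
  #15 pop 1: in=⊤ → ⊤ (no change)
  #16 pop 4: in=⊤ → ⊤ (no change)

Fixpoint:
  val[0] = ⊤
  val[1] = ⊤
  val[2] = 1
  val[3] = ⊤
  val[4] = ⊤
  val[5] = ⊤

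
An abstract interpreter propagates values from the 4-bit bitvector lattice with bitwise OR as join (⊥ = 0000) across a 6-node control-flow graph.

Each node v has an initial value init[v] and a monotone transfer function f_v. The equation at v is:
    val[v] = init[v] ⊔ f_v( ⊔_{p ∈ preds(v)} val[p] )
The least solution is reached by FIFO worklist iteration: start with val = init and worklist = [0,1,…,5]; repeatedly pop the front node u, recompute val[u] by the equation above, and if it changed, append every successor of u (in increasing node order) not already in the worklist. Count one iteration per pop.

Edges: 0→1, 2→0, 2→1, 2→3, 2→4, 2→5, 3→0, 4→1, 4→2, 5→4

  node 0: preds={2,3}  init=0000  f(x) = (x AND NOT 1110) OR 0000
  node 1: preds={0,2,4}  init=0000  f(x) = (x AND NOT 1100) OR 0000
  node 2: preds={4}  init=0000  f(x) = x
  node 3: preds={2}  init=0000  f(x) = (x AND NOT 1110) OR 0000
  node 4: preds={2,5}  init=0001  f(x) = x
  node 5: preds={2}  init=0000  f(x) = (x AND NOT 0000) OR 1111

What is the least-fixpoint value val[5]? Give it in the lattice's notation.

Worklist (16 pops):
  #1 pop 0: in=0000 → 0000 (no change)
  #2 pop 1: in=0001 → 0001 (was 0000); enqueue []
  #3 pop 2: in=0001 → 0001 (was 0000); enqueue [0,1]
  #4 pop 3: in=0001 → 0001 (was 0000); enqueue []
  #5 pop 4: in=0001 → 0001 (no change)
  #6 pop 5: in=0001 → 1111 (was 0000); enqueue [4]
  #7 pop 0: in=0001 → 0001 (was 0000); enqueue []
  #8 pop 1: in=0001 → 0001 (no change)
  #9 pop 4: in=1111 → 1111 (was 0001); enqueue [1,2]
  #10 pop 1: in=1111 → 0011 (was 0001); enqueue []
  #11 pop 2: in=1111 → 1111 (was 0001); enqueue [0,1,3,4,5]
  #12 pop 0: in=1111 → 0001 (no change)
  #13 pop 1: in=1111 → 0011 (no change)
  #14 pop 3: in=1111 → 0001 (no change)
  #15 pop 4: in=1111 → 1111 (no change)
  #16 pop 5: in=1111 → 1111 (no change)

Fixpoint:
  val[0] = 0001
  val[1] = 0011
  val[2] = 1111
  val[3] = 0001
  val[4] = 1111
  val[5] = 1111

1111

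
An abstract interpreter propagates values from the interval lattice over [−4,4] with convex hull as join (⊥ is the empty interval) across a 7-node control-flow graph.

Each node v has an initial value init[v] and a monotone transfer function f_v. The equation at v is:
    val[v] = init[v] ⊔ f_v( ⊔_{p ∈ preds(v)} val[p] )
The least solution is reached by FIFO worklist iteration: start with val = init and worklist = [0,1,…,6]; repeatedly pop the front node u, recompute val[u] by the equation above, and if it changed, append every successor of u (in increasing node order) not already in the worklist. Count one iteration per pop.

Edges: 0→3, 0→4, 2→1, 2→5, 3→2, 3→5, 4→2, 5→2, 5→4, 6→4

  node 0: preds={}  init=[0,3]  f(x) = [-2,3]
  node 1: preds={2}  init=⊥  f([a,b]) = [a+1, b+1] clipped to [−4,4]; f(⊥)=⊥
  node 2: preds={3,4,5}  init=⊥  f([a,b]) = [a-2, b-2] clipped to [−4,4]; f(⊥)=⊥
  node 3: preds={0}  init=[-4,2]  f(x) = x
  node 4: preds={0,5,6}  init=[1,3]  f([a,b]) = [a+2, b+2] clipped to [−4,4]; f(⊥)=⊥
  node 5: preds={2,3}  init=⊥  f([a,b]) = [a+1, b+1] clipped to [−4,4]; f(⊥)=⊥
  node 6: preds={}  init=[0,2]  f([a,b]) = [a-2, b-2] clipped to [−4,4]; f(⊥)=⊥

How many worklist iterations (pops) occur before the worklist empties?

13

Iteration log — 13 steps:
  step 1. node 0  ⊔preds=⊥  new=[-2,3]  old=[0,3]  +wl: 
  step 2. node 1  ⊔preds=⊥  new=⊥  stable
  step 3. node 2  ⊔preds=[-4,3]  new=[-4,1]  old=⊥  +wl: 1
  step 4. node 3  ⊔preds=[-2,3]  new=[-4,3]  old=[-4,2]  +wl: 2
  step 5. node 4  ⊔preds=[-2,3]  new=[0,4]  old=[1,3]  +wl: 
  step 6. node 5  ⊔preds=[-4,3]  new=[-3,4]  old=⊥  +wl: 4
  step 7. node 6  ⊔preds=⊥  new=[0,2]  stable
  step 8. node 1  ⊔preds=[-4,1]  new=[-3,2]  old=⊥  +wl: 
  step 9. node 2  ⊔preds=[-4,4]  new=[-4,2]  old=[-4,1]  +wl: 1,5
  step 10. node 4  ⊔preds=[-3,4]  new=[-1,4]  old=[0,4]  +wl: 2
  step 11. node 1  ⊔preds=[-4,2]  new=[-3,3]  old=[-3,2]  +wl: 
  step 12. node 5  ⊔preds=[-4,3]  new=[-3,4]  stable
  step 13. node 2  ⊔preds=[-4,4]  new=[-4,2]  stable

Least fixpoint reached:
  node 0: [-2,3]
  node 1: [-3,3]
  node 2: [-4,2]
  node 3: [-4,3]
  node 4: [-1,4]
  node 5: [-3,4]
  node 6: [0,2]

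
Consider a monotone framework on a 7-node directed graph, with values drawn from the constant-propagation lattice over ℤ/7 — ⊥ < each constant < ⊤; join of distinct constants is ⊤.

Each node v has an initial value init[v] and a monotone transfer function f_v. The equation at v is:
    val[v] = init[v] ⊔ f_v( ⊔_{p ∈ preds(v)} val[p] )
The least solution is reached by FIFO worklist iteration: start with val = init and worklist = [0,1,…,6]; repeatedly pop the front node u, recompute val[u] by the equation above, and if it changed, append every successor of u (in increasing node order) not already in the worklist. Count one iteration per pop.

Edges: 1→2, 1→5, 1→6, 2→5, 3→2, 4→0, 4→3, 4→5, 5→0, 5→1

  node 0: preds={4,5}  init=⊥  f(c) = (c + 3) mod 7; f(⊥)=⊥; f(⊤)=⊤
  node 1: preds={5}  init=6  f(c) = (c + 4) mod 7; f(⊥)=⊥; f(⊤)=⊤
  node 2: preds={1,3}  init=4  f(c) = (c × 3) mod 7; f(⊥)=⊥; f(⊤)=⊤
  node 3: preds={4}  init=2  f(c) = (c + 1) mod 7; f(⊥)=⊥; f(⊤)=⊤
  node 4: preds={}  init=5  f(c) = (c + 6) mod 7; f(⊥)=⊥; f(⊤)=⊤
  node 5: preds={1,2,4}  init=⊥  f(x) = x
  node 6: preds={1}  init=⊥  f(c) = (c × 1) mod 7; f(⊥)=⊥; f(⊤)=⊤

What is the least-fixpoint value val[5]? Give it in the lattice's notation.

Iteration log — 13 steps:
  step 1. node 0  ⊔preds=5  new=1  old=⊥  +wl: 
  step 2. node 1  ⊔preds=⊥  new=6  stable
  step 3. node 2  ⊔preds=⊤  new=⊤  old=4  +wl: 
  step 4. node 3  ⊔preds=5  new=⊤  old=2  +wl: 2
  step 5. node 4  ⊔preds=⊥  new=5  stable
  step 6. node 5  ⊔preds=⊤  new=⊤  old=⊥  +wl: 0,1
  step 7. node 6  ⊔preds=6  new=6  old=⊥  +wl: 
  step 8. node 2  ⊔preds=⊤  new=⊤  stable
  step 9. node 0  ⊔preds=⊤  new=⊤  old=1  +wl: 
  step 10. node 1  ⊔preds=⊤  new=⊤  old=6  +wl: 2,5,6
  step 11. node 2  ⊔preds=⊤  new=⊤  stable
  step 12. node 5  ⊔preds=⊤  new=⊤  stable
  step 13. node 6  ⊔preds=⊤  new=⊤  old=6  +wl: 

Least fixpoint reached:
  node 0: ⊤
  node 1: ⊤
  node 2: ⊤
  node 3: ⊤
  node 4: 5
  node 5: ⊤
  node 6: ⊤

⊤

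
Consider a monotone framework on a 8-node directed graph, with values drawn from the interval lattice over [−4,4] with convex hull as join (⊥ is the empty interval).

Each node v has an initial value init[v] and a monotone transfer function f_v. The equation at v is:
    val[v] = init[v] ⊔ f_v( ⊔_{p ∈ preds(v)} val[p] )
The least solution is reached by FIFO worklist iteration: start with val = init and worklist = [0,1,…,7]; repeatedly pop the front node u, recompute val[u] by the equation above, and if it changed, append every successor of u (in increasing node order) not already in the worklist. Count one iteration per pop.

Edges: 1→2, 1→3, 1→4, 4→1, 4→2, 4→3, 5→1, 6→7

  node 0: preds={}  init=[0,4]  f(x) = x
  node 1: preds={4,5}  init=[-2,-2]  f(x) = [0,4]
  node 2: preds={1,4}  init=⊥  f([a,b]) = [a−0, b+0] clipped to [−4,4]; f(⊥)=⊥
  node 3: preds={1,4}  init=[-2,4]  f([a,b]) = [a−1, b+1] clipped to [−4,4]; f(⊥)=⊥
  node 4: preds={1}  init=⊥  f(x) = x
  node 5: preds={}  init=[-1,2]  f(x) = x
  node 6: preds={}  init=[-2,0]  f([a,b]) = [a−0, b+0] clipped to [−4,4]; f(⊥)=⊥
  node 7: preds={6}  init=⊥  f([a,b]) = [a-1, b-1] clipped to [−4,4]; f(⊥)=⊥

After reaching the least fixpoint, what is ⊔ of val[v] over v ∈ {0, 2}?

Iteration log — 11 steps:
  step 1. node 0  ⊔preds=⊥  new=[0,4]  stable
  step 2. node 1  ⊔preds=[-1,2]  new=[-2,4]  old=[-2,-2]  +wl: 
  step 3. node 2  ⊔preds=[-2,4]  new=[-2,4]  old=⊥  +wl: 
  step 4. node 3  ⊔preds=[-2,4]  new=[-3,4]  old=[-2,4]  +wl: 
  step 5. node 4  ⊔preds=[-2,4]  new=[-2,4]  old=⊥  +wl: 1,2,3
  step 6. node 5  ⊔preds=⊥  new=[-1,2]  stable
  step 7. node 6  ⊔preds=⊥  new=[-2,0]  stable
  step 8. node 7  ⊔preds=[-2,0]  new=[-3,-1]  old=⊥  +wl: 
  step 9. node 1  ⊔preds=[-2,4]  new=[-2,4]  stable
  step 10. node 2  ⊔preds=[-2,4]  new=[-2,4]  stable
  step 11. node 3  ⊔preds=[-2,4]  new=[-3,4]  stable

Least fixpoint reached:
  node 0: [0,4]
  node 1: [-2,4]
  node 2: [-2,4]
  node 3: [-3,4]
  node 4: [-2,4]
  node 5: [-1,2]
  node 6: [-2,0]
  node 7: [-3,-1]

[-2,4]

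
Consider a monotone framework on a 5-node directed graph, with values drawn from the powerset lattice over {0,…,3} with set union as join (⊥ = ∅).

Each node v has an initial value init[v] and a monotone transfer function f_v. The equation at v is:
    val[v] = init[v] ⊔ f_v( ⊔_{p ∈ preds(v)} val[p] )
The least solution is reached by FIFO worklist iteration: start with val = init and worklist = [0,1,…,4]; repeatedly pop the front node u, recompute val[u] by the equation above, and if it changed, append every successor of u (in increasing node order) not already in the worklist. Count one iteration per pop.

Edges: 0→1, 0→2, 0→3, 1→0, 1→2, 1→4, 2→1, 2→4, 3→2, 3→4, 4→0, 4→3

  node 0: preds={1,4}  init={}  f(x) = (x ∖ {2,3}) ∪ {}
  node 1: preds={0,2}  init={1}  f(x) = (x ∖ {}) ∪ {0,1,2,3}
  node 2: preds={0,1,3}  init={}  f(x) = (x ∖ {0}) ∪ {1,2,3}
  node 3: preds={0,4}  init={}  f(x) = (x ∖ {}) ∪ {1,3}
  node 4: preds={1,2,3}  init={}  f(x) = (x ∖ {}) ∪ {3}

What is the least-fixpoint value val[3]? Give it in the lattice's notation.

Trace (11 dequeues):
  [1] u=0 | in {1} | out {1} | prev {} | push {}
  [2] u=1 | in {1} | out {0,1,2,3} | prev {1} | push {0}
  [3] u=2 | in {0,1,2,3} | out {1,2,3} | prev {} | push {1}
  [4] u=3 | in {1} | out {1,3} | prev {} | push {2}
  [5] u=4 | in {0,1,2,3} | out {0,1,2,3} | prev {} | push {3}
  [6] u=0 | in {0,1,2,3} | out {0,1} | prev {1} | push {}
  [7] u=1 | in {0,1,2,3} | out {0,1,2,3} | ==
  [8] u=2 | in {0,1,2,3} | out {1,2,3} | ==
  [9] u=3 | in {0,1,2,3} | out {0,1,2,3} | prev {1,3} | push {2,4}
  [10] u=2 | in {0,1,2,3} | out {1,2,3} | ==
  [11] u=4 | in {0,1,2,3} | out {0,1,2,3} | ==

Converged values:
  [0] {0,1}
  [1] {0,1,2,3}
  [2] {1,2,3}
  [3] {0,1,2,3}
  [4] {0,1,2,3}

{0,1,2,3}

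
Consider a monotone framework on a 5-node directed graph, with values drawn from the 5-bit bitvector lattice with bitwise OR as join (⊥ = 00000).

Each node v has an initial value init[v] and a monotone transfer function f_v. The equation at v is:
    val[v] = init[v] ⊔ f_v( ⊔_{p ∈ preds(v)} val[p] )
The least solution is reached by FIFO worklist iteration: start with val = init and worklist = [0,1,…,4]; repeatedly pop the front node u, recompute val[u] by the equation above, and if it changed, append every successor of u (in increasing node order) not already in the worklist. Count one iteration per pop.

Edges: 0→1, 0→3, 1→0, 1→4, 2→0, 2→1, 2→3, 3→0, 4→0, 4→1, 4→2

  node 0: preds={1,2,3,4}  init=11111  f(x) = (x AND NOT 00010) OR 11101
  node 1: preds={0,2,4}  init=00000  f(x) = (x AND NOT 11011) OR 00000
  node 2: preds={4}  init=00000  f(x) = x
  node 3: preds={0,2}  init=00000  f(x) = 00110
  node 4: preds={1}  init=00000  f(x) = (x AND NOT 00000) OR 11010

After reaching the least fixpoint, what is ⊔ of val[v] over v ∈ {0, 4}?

Trace (11 dequeues):
  [1] u=0 | in 00000 | out 11111 | ==
  [2] u=1 | in 11111 | out 00100 | prev 00000 | push {0}
  [3] u=2 | in 00000 | out 00000 | ==
  [4] u=3 | in 11111 | out 00110 | prev 00000 | push {}
  [5] u=4 | in 00100 | out 11110 | prev 00000 | push {1,2}
  [6] u=0 | in 11110 | out 11111 | ==
  [7] u=1 | in 11111 | out 00100 | ==
  [8] u=2 | in 11110 | out 11110 | prev 00000 | push {0,1,3}
  [9] u=0 | in 11110 | out 11111 | ==
  [10] u=1 | in 11111 | out 00100 | ==
  [11] u=3 | in 11111 | out 00110 | ==

Converged values:
  [0] 11111
  [1] 00100
  [2] 11110
  [3] 00110
  [4] 11110

11111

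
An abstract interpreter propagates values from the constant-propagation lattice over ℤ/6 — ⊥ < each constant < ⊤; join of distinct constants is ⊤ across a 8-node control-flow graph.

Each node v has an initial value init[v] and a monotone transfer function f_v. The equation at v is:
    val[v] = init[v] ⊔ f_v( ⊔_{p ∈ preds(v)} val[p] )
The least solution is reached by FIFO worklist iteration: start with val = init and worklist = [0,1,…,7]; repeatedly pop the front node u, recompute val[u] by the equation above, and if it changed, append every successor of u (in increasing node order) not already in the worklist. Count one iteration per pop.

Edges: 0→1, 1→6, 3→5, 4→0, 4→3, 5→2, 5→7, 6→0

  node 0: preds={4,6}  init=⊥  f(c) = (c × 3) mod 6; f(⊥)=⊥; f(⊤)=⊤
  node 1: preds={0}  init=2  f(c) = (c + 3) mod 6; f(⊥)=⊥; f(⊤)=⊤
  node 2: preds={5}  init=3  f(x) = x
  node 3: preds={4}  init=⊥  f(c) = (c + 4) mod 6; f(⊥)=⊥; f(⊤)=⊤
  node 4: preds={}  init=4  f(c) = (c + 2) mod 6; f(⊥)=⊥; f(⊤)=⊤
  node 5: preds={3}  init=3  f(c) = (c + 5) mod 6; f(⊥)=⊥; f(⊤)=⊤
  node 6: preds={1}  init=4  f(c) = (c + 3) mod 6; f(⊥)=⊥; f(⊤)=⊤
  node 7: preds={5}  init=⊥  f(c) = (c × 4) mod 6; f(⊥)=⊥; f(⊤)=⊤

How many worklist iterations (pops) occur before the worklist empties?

Worklist (11 pops):
  #1 pop 0: in=4 → 0 (was ⊥); enqueue []
  #2 pop 1: in=0 → ⊤ (was 2); enqueue []
  #3 pop 2: in=3 → 3 (no change)
  #4 pop 3: in=4 → 2 (was ⊥); enqueue []
  #5 pop 4: in=⊥ → 4 (no change)
  #6 pop 5: in=2 → ⊤ (was 3); enqueue [2]
  #7 pop 6: in=⊤ → ⊤ (was 4); enqueue [0]
  #8 pop 7: in=⊤ → ⊤ (was ⊥); enqueue []
  #9 pop 2: in=⊤ → ⊤ (was 3); enqueue []
  #10 pop 0: in=⊤ → ⊤ (was 0); enqueue [1]
  #11 pop 1: in=⊤ → ⊤ (no change)

Fixpoint:
  val[0] = ⊤
  val[1] = ⊤
  val[2] = ⊤
  val[3] = 2
  val[4] = 4
  val[5] = ⊤
  val[6] = ⊤
  val[7] = ⊤

11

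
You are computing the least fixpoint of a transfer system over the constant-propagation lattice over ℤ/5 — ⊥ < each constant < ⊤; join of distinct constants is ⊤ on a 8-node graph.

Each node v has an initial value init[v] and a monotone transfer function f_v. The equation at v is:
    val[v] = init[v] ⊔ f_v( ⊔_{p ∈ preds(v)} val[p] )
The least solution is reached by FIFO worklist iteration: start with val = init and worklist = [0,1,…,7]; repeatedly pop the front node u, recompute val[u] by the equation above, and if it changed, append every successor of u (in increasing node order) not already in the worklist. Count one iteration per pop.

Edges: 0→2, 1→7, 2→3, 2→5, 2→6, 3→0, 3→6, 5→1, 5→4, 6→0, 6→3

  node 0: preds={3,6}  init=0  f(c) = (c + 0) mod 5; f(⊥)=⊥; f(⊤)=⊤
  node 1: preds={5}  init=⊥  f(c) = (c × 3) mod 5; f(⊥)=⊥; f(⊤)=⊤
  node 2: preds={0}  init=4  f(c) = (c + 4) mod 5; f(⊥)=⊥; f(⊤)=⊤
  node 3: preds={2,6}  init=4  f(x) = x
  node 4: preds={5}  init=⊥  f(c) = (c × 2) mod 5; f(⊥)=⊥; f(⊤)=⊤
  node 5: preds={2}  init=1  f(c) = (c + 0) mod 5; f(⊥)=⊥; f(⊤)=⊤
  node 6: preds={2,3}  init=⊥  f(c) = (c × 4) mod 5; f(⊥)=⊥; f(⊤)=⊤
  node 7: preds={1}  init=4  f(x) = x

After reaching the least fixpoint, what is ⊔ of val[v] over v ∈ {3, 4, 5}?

⊤

Worklist (13 pops):
  #1 pop 0: in=4 → ⊤ (was 0); enqueue []
  #2 pop 1: in=1 → 3 (was ⊥); enqueue []
  #3 pop 2: in=⊤ → ⊤ (was 4); enqueue []
  #4 pop 3: in=⊤ → ⊤ (was 4); enqueue [0]
  #5 pop 4: in=1 → 2 (was ⊥); enqueue []
  #6 pop 5: in=⊤ → ⊤ (was 1); enqueue [1,4]
  #7 pop 6: in=⊤ → ⊤ (was ⊥); enqueue [3]
  #8 pop 7: in=3 → ⊤ (was 4); enqueue []
  #9 pop 0: in=⊤ → ⊤ (no change)
  #10 pop 1: in=⊤ → ⊤ (was 3); enqueue [7]
  #11 pop 4: in=⊤ → ⊤ (was 2); enqueue []
  #12 pop 3: in=⊤ → ⊤ (no change)
  #13 pop 7: in=⊤ → ⊤ (no change)

Fixpoint:
  val[0] = ⊤
  val[1] = ⊤
  val[2] = ⊤
  val[3] = ⊤
  val[4] = ⊤
  val[5] = ⊤
  val[6] = ⊤
  val[7] = ⊤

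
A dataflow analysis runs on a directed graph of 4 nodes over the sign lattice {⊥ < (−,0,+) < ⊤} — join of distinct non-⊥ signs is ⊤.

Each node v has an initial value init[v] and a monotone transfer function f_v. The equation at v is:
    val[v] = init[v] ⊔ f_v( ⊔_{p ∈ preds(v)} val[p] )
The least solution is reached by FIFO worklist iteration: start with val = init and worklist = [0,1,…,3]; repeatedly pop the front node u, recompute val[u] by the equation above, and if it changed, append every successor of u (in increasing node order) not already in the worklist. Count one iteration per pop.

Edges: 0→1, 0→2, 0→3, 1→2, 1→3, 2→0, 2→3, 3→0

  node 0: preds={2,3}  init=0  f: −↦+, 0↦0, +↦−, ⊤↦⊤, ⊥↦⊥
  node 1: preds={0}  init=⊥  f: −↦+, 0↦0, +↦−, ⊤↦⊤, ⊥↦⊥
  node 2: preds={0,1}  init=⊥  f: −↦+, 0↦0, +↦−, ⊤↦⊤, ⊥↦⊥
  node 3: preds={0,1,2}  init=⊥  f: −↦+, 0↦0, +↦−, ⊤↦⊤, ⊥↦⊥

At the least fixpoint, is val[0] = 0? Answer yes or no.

yes

Trace (5 dequeues):
  [1] u=0 | in ⊥ | out 0 | ==
  [2] u=1 | in 0 | out 0 | prev ⊥ | push {}
  [3] u=2 | in 0 | out 0 | prev ⊥ | push {0}
  [4] u=3 | in 0 | out 0 | prev ⊥ | push {}
  [5] u=0 | in 0 | out 0 | ==

Converged values:
  [0] 0
  [1] 0
  [2] 0
  [3] 0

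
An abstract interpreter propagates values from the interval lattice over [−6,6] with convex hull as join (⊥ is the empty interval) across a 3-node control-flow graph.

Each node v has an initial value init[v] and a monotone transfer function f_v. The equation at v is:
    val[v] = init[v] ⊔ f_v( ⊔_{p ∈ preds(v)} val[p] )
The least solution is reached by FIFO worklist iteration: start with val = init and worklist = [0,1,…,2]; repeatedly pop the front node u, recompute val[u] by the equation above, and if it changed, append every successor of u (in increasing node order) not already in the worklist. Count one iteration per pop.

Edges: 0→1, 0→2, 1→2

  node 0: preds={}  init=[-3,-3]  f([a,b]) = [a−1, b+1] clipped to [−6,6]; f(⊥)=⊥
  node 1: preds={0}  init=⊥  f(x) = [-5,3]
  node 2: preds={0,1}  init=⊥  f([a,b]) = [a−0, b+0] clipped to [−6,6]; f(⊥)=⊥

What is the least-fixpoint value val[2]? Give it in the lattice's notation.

Trace (3 dequeues):
  [1] u=0 | in ⊥ | out [-3,-3] | ==
  [2] u=1 | in [-3,-3] | out [-5,3] | prev ⊥ | push {}
  [3] u=2 | in [-5,3] | out [-5,3] | prev ⊥ | push {}

Converged values:
  [0] [-3,-3]
  [1] [-5,3]
  [2] [-5,3]

[-5,3]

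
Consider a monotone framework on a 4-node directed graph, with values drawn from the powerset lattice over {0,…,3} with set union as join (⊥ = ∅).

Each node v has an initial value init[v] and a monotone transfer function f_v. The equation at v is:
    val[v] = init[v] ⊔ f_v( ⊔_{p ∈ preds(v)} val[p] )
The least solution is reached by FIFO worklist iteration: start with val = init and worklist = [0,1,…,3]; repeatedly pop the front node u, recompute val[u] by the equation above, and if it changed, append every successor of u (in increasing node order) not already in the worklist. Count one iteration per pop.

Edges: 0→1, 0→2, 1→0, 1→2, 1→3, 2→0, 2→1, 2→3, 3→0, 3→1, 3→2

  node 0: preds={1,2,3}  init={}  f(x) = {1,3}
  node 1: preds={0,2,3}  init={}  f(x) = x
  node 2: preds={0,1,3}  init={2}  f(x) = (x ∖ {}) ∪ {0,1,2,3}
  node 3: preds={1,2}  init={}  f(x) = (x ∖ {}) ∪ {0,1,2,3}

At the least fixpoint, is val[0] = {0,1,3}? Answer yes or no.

no

Trace (9 dequeues):
  [1] u=0 | in {2} | out {1,3} | prev {} | push {}
  [2] u=1 | in {1,2,3} | out {1,2,3} | prev {} | push {0}
  [3] u=2 | in {1,2,3} | out {0,1,2,3} | prev {2} | push {1}
  [4] u=3 | in {0,1,2,3} | out {0,1,2,3} | prev {} | push {2}
  [5] u=0 | in {0,1,2,3} | out {1,3} | ==
  [6] u=1 | in {0,1,2,3} | out {0,1,2,3} | prev {1,2,3} | push {0,3}
  [7] u=2 | in {0,1,2,3} | out {0,1,2,3} | ==
  [8] u=0 | in {0,1,2,3} | out {1,3} | ==
  [9] u=3 | in {0,1,2,3} | out {0,1,2,3} | ==

Converged values:
  [0] {1,3}
  [1] {0,1,2,3}
  [2] {0,1,2,3}
  [3] {0,1,2,3}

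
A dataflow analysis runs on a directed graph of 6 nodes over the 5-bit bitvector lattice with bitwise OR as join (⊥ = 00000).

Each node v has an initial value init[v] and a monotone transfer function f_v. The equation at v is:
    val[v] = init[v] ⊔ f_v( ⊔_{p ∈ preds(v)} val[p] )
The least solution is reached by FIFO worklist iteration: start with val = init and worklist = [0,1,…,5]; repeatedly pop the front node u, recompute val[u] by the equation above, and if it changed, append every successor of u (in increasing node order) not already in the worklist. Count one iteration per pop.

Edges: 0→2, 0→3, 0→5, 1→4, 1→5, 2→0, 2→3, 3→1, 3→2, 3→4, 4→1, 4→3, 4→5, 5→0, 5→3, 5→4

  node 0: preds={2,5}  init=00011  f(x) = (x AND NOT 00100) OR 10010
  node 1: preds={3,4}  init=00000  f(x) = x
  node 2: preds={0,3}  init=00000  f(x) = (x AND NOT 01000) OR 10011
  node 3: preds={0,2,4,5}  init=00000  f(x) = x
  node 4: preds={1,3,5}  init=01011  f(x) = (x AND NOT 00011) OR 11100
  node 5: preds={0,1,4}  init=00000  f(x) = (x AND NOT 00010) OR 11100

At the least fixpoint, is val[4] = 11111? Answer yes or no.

Worklist (16 pops):
  #1 pop 0: in=00000 → 10011 (was 00011); enqueue []
  #2 pop 1: in=01011 → 01011 (was 00000); enqueue []
  #3 pop 2: in=10011 → 10011 (was 00000); enqueue [0]
  #4 pop 3: in=11011 → 11011 (was 00000); enqueue [1,2]
  #5 pop 4: in=11011 → 11111 (was 01011); enqueue [3]
  #6 pop 5: in=11111 → 11101 (was 00000); enqueue [4]
  #7 pop 0: in=11111 → 11011 (was 10011); enqueue [5]
  #8 pop 1: in=11111 → 11111 (was 01011); enqueue []
  #9 pop 2: in=11011 → 10011 (no change)
  #10 pop 3: in=11111 → 11111 (was 11011); enqueue [1,2]
  #11 pop 4: in=11111 → 11111 (no change)
  #12 pop 5: in=11111 → 11101 (no change)
  #13 pop 1: in=11111 → 11111 (no change)
  #14 pop 2: in=11111 → 10111 (was 10011); enqueue [0,3]
  #15 pop 0: in=11111 → 11011 (no change)
  #16 pop 3: in=11111 → 11111 (no change)

Fixpoint:
  val[0] = 11011
  val[1] = 11111
  val[2] = 10111
  val[3] = 11111
  val[4] = 11111
  val[5] = 11101

yes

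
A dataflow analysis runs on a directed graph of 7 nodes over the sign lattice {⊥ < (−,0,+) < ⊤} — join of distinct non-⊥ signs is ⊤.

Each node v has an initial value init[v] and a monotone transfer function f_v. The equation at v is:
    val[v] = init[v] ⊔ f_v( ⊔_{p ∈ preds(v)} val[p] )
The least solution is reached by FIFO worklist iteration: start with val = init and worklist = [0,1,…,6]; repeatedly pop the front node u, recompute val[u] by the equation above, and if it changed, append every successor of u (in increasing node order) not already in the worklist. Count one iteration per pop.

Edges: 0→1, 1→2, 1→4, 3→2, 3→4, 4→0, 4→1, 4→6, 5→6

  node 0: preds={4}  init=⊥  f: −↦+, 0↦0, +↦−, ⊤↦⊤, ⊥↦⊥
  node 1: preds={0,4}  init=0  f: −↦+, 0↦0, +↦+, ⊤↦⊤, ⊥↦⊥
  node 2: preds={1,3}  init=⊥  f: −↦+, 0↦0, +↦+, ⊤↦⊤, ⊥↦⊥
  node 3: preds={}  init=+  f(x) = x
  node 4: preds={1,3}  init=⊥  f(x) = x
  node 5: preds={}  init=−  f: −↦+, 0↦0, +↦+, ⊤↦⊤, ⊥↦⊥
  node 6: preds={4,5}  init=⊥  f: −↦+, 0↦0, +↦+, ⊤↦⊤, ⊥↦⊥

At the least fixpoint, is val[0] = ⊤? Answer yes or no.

Trace (11 dequeues):
  [1] u=0 | in ⊥ | out ⊥ | ==
  [2] u=1 | in ⊥ | out 0 | ==
  [3] u=2 | in ⊤ | out ⊤ | prev ⊥ | push {}
  [4] u=3 | in ⊥ | out + | ==
  [5] u=4 | in ⊤ | out ⊤ | prev ⊥ | push {0,1}
  [6] u=5 | in ⊥ | out − | ==
  [7] u=6 | in ⊤ | out ⊤ | prev ⊥ | push {}
  [8] u=0 | in ⊤ | out ⊤ | prev ⊥ | push {}
  [9] u=1 | in ⊤ | out ⊤ | prev 0 | push {2,4}
  [10] u=2 | in ⊤ | out ⊤ | ==
  [11] u=4 | in ⊤ | out ⊤ | ==

Converged values:
  [0] ⊤
  [1] ⊤
  [2] ⊤
  [3] +
  [4] ⊤
  [5] −
  [6] ⊤

yes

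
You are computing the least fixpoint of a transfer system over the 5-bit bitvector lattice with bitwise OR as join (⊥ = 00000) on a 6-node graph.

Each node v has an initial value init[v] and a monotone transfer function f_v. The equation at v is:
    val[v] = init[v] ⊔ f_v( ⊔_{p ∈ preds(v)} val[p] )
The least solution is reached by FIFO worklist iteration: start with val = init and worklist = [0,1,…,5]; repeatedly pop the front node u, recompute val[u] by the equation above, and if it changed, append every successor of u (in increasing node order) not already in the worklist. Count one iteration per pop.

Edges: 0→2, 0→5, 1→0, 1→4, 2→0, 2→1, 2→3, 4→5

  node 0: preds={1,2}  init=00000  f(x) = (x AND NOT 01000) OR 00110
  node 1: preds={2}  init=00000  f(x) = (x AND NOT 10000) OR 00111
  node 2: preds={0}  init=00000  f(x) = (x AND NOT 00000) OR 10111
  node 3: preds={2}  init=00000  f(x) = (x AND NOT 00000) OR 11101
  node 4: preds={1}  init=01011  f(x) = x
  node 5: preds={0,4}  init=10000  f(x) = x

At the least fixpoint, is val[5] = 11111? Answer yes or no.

yes

Trace (10 dequeues):
  [1] u=0 | in 00000 | out 00110 | prev 00000 | push {}
  [2] u=1 | in 00000 | out 00111 | prev 00000 | push {0}
  [3] u=2 | in 00110 | out 10111 | prev 00000 | push {1}
  [4] u=3 | in 10111 | out 11111 | prev 00000 | push {}
  [5] u=4 | in 00111 | out 01111 | prev 01011 | push {}
  [6] u=5 | in 01111 | out 11111 | prev 10000 | push {}
  [7] u=0 | in 10111 | out 10111 | prev 00110 | push {2,5}
  [8] u=1 | in 10111 | out 00111 | ==
  [9] u=2 | in 10111 | out 10111 | ==
  [10] u=5 | in 11111 | out 11111 | ==

Converged values:
  [0] 10111
  [1] 00111
  [2] 10111
  [3] 11111
  [4] 01111
  [5] 11111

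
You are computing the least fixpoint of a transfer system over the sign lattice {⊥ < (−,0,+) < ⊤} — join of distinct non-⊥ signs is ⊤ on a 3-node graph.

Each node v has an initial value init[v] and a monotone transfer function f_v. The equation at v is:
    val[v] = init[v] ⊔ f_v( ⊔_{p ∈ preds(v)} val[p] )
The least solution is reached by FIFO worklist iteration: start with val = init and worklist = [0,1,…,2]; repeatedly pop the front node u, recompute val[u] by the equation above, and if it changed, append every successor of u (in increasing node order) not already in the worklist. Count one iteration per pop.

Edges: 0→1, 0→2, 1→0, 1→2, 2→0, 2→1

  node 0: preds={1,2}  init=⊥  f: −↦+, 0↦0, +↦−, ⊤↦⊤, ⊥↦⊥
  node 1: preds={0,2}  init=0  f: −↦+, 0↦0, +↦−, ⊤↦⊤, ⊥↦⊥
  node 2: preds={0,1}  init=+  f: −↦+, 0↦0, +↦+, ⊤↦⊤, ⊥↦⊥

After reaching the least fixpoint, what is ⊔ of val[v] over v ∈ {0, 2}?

⊤

Iteration log — 5 steps:
  step 1. node 0  ⊔preds=⊤  new=⊤  old=⊥  +wl: 
  step 2. node 1  ⊔preds=⊤  new=⊤  old=0  +wl: 0
  step 3. node 2  ⊔preds=⊤  new=⊤  old=+  +wl: 1
  step 4. node 0  ⊔preds=⊤  new=⊤  stable
  step 5. node 1  ⊔preds=⊤  new=⊤  stable

Least fixpoint reached:
  node 0: ⊤
  node 1: ⊤
  node 2: ⊤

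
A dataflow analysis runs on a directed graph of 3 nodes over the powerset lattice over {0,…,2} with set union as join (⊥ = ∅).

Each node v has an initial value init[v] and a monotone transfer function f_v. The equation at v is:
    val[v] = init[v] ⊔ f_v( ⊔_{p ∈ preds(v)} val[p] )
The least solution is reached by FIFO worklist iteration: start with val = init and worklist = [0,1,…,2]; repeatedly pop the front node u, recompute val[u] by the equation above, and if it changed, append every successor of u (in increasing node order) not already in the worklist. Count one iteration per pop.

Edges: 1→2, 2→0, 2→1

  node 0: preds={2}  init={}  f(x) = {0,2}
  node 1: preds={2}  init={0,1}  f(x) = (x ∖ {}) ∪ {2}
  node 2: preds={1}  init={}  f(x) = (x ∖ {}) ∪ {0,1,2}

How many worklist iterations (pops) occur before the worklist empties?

5

Iteration log — 5 steps:
  step 1. node 0  ⊔preds={}  new={0,2}  old={}  +wl: 
  step 2. node 1  ⊔preds={}  new={0,1,2}  old={0,1}  +wl: 
  step 3. node 2  ⊔preds={0,1,2}  new={0,1,2}  old={}  +wl: 0,1
  step 4. node 0  ⊔preds={0,1,2}  new={0,2}  stable
  step 5. node 1  ⊔preds={0,1,2}  new={0,1,2}  stable

Least fixpoint reached:
  node 0: {0,2}
  node 1: {0,1,2}
  node 2: {0,1,2}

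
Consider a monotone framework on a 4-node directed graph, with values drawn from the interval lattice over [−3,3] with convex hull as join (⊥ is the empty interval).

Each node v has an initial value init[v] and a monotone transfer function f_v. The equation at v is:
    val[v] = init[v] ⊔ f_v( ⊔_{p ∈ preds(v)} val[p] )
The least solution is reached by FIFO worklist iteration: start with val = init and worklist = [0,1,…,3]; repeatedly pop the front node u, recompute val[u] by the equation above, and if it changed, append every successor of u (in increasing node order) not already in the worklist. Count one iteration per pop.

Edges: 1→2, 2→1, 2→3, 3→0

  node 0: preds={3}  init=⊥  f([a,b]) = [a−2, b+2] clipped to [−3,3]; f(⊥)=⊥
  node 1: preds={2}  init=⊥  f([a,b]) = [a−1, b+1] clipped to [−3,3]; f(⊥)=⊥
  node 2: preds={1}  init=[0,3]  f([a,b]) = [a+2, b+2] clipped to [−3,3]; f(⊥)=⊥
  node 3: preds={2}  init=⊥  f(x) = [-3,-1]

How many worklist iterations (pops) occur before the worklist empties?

Trace (5 dequeues):
  [1] u=0 | in ⊥ | out ⊥ | ==
  [2] u=1 | in [0,3] | out [-1,3] | prev ⊥ | push {}
  [3] u=2 | in [-1,3] | out [0,3] | ==
  [4] u=3 | in [0,3] | out [-3,-1] | prev ⊥ | push {0}
  [5] u=0 | in [-3,-1] | out [-3,1] | prev ⊥ | push {}

Converged values:
  [0] [-3,1]
  [1] [-1,3]
  [2] [0,3]
  [3] [-3,-1]

5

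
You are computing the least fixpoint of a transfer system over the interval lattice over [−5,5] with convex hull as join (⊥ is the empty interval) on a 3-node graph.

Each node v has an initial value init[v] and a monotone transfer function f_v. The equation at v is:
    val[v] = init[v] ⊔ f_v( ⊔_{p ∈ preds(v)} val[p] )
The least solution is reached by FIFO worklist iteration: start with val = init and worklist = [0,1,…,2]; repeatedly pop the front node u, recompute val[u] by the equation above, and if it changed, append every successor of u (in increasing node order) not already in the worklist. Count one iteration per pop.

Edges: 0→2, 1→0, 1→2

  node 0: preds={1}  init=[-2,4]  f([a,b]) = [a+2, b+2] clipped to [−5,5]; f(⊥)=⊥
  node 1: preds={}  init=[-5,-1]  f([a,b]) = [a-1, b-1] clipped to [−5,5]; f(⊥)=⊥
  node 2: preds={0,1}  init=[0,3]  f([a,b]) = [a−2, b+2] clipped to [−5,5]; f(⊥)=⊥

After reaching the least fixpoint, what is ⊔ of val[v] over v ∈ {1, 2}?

[-5,5]

Worklist (3 pops):
  #1 pop 0: in=[-5,-1] → [-3,4] (was [-2,4]); enqueue []
  #2 pop 1: in=⊥ → [-5,-1] (no change)
  #3 pop 2: in=[-5,4] → [-5,5] (was [0,3]); enqueue []

Fixpoint:
  val[0] = [-3,4]
  val[1] = [-5,-1]
  val[2] = [-5,5]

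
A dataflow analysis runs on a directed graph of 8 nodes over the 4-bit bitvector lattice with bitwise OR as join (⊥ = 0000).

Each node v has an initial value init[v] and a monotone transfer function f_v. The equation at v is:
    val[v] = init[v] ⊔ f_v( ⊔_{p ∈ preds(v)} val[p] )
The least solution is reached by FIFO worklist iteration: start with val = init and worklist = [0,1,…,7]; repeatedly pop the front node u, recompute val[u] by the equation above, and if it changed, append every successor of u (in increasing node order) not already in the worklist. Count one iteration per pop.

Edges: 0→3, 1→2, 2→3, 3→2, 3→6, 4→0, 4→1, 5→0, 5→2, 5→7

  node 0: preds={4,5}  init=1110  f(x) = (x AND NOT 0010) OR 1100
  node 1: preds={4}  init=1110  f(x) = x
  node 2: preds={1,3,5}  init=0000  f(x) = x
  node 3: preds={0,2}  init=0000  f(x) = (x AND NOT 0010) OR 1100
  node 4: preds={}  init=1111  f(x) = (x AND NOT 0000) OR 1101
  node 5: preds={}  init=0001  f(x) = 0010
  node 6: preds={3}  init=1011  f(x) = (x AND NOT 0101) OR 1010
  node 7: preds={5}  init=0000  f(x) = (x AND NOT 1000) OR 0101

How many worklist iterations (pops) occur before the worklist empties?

10

Iteration log — 10 steps:
  step 1. node 0  ⊔preds=1111  new=1111  old=1110  +wl: 
  step 2. node 1  ⊔preds=1111  new=1111  old=1110  +wl: 
  step 3. node 2  ⊔preds=1111  new=1111  old=0000  +wl: 
  step 4. node 3  ⊔preds=1111  new=1101  old=0000  +wl: 2
  step 5. node 4  ⊔preds=0000  new=1111  stable
  step 6. node 5  ⊔preds=0000  new=0011  old=0001  +wl: 0
  step 7. node 6  ⊔preds=1101  new=1011  stable
  step 8. node 7  ⊔preds=0011  new=0111  old=0000  +wl: 
  step 9. node 2  ⊔preds=1111  new=1111  stable
  step 10. node 0  ⊔preds=1111  new=1111  stable

Least fixpoint reached:
  node 0: 1111
  node 1: 1111
  node 2: 1111
  node 3: 1101
  node 4: 1111
  node 5: 0011
  node 6: 1011
  node 7: 0111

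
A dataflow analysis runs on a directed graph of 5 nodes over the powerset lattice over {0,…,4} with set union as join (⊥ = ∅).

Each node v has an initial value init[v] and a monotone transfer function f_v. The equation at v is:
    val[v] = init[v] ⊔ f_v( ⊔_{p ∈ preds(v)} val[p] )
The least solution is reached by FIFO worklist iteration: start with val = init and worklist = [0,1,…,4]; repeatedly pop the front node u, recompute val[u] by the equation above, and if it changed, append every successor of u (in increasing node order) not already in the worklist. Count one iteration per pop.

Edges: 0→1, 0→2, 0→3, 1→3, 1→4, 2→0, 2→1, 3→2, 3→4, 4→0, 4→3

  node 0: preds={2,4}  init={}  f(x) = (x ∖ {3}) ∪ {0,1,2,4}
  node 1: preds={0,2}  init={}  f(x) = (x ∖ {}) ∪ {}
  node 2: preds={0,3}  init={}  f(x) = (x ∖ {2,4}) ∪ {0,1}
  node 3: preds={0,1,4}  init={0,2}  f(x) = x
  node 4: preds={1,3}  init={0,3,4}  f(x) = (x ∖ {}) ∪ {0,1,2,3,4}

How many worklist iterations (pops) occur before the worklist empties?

13

Trace (13 dequeues):
  [1] u=0 | in {0,3,4} | out {0,1,2,4} | prev {} | push {}
  [2] u=1 | in {0,1,2,4} | out {0,1,2,4} | prev {} | push {}
  [3] u=2 | in {0,1,2,4} | out {0,1} | prev {} | push {0,1}
  [4] u=3 | in {0,1,2,3,4} | out {0,1,2,3,4} | prev {0,2} | push {2}
  [5] u=4 | in {0,1,2,3,4} | out {0,1,2,3,4} | prev {0,3,4} | push {3}
  [6] u=0 | in {0,1,2,3,4} | out {0,1,2,4} | ==
  [7] u=1 | in {0,1,2,4} | out {0,1,2,4} | ==
  [8] u=2 | in {0,1,2,3,4} | out {0,1,3} | prev {0,1} | push {0,1}
  [9] u=3 | in {0,1,2,3,4} | out {0,1,2,3,4} | ==
  [10] u=0 | in {0,1,2,3,4} | out {0,1,2,4} | ==
  [11] u=1 | in {0,1,2,3,4} | out {0,1,2,3,4} | prev {0,1,2,4} | push {3,4}
  [12] u=3 | in {0,1,2,3,4} | out {0,1,2,3,4} | ==
  [13] u=4 | in {0,1,2,3,4} | out {0,1,2,3,4} | ==

Converged values:
  [0] {0,1,2,4}
  [1] {0,1,2,3,4}
  [2] {0,1,3}
  [3] {0,1,2,3,4}
  [4] {0,1,2,3,4}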